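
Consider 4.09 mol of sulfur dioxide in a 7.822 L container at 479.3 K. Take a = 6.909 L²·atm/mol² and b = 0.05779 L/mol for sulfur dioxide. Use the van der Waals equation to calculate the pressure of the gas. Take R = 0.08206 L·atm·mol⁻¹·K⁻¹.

P = nRT/(V − nb) − a n²/V²
nRT/(V − nb) = (4.09)(0.08206)(479.3)/(7.822 − 4.09×0.05779) = 160.87/7.5856 = 21.207 atm
a n²/V² = (6.909)(4.09)²/(7.822)² = 1.8890 atm
P = 21.207 − 1.8890 = 19.32 atm

P ≈ 19.32 atm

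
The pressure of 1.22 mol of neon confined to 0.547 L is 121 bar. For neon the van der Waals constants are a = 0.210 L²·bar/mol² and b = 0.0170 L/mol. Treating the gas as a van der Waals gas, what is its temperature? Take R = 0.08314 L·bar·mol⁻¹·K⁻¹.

T = (P + a n²/V²)(V − nb)/(nR)
P + a n²/V² = 121 + (0.210)(1.22)²/(0.547)² = 122.04 bar
V − nb = 0.547 − (1.22)(0.0170) = 0.52626 L
T = (122.04)(0.52626)/((1.22)(0.08314)) = 633.2 K

T ≈ 633.2 K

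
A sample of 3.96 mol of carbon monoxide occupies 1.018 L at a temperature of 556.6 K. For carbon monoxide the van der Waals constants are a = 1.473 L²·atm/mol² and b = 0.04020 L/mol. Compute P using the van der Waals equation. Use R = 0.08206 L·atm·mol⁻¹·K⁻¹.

P ≈ 188.3 atm

P = nRT/(V − nb) − a n²/V²
nRT/(V − nb) = (3.96)(0.08206)(556.6)/(1.018 − 3.96×0.04020) = 180.87/0.85881 = 210.61 atm
a n²/V² = (1.473)(3.96)²/(1.018)² = 22.289 atm
P = 210.61 − 22.289 = 188.3 atm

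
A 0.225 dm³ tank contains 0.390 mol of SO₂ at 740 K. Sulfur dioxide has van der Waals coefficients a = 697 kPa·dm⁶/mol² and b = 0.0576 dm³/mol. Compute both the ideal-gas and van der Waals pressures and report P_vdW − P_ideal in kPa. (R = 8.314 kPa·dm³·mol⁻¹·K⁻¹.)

ΔP ≈ -911 kPa

Ideal: P_ideal = nRT/V = (0.390)(8.314)(740)/0.225 = 10664.1 kPa
vdW: P = nRT/(V − nb) − a n²/V² = 2399.42/0.202536 − 106.014/0.0506250 = 11846.9 − 2094.10 = 9752.8 kPa
ΔP = 9752.8 − 10664.1 = -911 kPa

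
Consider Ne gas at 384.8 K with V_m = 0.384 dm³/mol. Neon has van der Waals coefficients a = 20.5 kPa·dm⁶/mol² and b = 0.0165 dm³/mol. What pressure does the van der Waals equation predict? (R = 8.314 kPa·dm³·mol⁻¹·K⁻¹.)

P = RT/(V_m − b) − a/V_m²
RT/(V_m − b) = (8.314)(384.8)/(0.384 − 0.0165) = 3199.2/0.36750 = 8705.3 kPa
a/V_m² = 20.5/(0.384)² = 139.02 kPa
P = 8705.3 − 139.02 = 8566 kPa

P ≈ 8566 kPa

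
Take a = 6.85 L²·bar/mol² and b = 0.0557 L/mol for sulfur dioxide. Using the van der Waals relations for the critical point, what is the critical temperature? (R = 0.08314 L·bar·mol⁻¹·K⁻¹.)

T_c ≈ 438.3 K

For a van der Waals gas, T_c = 8a/(27Rb).
T_c = 8×6.85/(27×0.08314×0.0557) = 54.800/0.12503 = 438.3 K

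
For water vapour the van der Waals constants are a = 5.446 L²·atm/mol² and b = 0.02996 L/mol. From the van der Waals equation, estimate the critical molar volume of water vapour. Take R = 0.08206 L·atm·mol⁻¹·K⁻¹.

For a van der Waals gas, V_m,c = 3b.
V_m,c = 3×0.02996 = 0.08988 L/mol

V_m,c ≈ 0.08988 L/mol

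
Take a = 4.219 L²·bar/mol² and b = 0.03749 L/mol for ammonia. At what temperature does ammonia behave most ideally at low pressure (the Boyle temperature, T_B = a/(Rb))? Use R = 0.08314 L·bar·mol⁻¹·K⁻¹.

For a van der Waals gas the second virial coefficient B₂ = b − a/(RT) vanishes at T_B = a/(Rb).
T_B = 4.219/(0.08314×0.03749) = 4.219/0.0031169 = 1354 K

T_B ≈ 1354 K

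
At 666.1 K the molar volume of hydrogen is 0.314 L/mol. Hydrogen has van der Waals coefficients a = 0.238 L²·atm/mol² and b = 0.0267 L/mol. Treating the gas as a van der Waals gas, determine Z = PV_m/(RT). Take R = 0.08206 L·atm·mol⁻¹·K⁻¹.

Z ≈ 1.079

P = RT/(V_m − b) − a/V_m² = (0.08206)(666.1)/(0.314 − 0.0267) − 0.238/(0.314)²
  = 54.660/0.28730 − 2.4139 = 190.25 − 2.4139 = 187.84 atm
Z = PV_m/(RT) = (187.84)(0.314)/((0.08206)(666.1)) = 58.982/54.660 = 1.079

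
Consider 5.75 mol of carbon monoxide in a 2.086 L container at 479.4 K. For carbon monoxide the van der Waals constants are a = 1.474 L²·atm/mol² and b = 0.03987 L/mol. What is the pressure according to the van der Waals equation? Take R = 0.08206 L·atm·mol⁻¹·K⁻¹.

P = nRT/(V − nb) − a n²/V²
nRT/(V − nb) = (5.75)(0.08206)(479.4)/(2.086 − 5.75×0.03987) = 226.20/1.8567 = 121.83 atm
a n²/V² = (1.474)(5.75)²/(2.086)² = 11.200 atm
P = 121.83 − 11.200 = 110.6 atm

P ≈ 110.6 atm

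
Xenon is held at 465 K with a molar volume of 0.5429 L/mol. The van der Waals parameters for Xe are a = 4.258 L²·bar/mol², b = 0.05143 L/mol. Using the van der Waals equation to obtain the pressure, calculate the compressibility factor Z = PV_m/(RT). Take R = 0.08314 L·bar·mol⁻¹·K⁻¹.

P = RT/(V_m − b) − a/V_m² = (0.08314)(465)/(0.5429 − 0.05143) − 4.258/(0.5429)²
  = 38.660/0.49147 − 14.447 = 78.662 − 14.447 = 64.215 bar
Z = PV_m/(RT) = (64.215)(0.5429)/((0.08314)(465)) = 34.862/38.660 = 0.9018

Z ≈ 0.9018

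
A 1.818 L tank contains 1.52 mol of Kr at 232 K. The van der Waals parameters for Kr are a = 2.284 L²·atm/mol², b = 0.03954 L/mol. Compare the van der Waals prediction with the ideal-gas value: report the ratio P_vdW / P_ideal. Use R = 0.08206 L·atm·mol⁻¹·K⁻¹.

Ideal: P_ideal = nRT/V = (1.52)(0.08206)(232)/1.818 = 15.9173 atm
vdW: P = nRT/(V − nb) − a n²/V² = 28.9376/1.75790 − 5.27695/3.30512 = 16.4615 − 1.59660 = 14.8649 atm
Ratio = 14.8649/15.9173 = 0.9339

P_vdW / P_ideal ≈ 0.9339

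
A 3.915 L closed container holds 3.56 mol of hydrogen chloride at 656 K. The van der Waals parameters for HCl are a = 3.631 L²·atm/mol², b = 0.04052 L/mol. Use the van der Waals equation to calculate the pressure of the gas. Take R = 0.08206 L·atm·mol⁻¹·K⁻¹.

P ≈ 47.82 atm

P = nRT/(V − nb) − a n²/V²
nRT/(V − nb) = (3.56)(0.08206)(656)/(3.915 − 3.56×0.04052) = 191.64/3.7707 = 50.823 atm
a n²/V² = (3.631)(3.56)²/(3.915)² = 3.0024 atm
P = 50.823 − 3.0024 = 47.82 atm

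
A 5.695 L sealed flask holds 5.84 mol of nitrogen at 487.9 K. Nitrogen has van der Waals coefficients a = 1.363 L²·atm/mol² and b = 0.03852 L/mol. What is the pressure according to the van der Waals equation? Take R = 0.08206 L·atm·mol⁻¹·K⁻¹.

P = nRT/(V − nb) − a n²/V²
nRT/(V − nb) = (5.84)(0.08206)(487.9)/(5.695 − 5.84×0.03852) = 233.82/5.4700 = 42.746 atm
a n²/V² = (1.363)(5.84)²/(5.695)² = 1.4333 atm
P = 42.746 − 1.4333 = 41.31 atm

P ≈ 41.31 atm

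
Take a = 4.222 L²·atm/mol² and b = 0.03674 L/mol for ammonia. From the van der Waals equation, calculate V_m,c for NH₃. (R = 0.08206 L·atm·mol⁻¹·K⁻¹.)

V_m,c ≈ 0.1102 L/mol

For a van der Waals gas, V_m,c = 3b.
V_m,c = 3×0.03674 = 0.1102 L/mol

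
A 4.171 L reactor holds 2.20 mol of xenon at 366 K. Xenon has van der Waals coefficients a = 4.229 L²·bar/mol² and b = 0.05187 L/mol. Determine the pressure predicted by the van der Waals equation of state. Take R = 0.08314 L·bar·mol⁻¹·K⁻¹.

P ≈ 15.32 bar

P = nRT/(V − nb) − a n²/V²
nRT/(V − nb) = (2.20)(0.08314)(366)/(4.171 − 2.20×0.05187) = 66.944/4.0569 = 16.501 bar
a n²/V² = (4.229)(2.20)²/(4.171)² = 1.1765 bar
P = 16.501 − 1.1765 = 15.32 bar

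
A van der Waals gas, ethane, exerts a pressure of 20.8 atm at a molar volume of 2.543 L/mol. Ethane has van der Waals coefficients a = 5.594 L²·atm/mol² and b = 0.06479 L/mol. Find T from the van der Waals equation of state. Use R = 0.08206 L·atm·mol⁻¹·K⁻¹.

T ≈ 654.3 K

T = (P + a/V_m²)(V_m − b)/R
P + a/V_m² = 20.8 + 5.594/(2.543)² = 21.665 atm
V_m − b = 2.543 − 0.06479 = 2.4782 L/mol
T = (21.665)(2.4782)/0.08206 = 654.3 K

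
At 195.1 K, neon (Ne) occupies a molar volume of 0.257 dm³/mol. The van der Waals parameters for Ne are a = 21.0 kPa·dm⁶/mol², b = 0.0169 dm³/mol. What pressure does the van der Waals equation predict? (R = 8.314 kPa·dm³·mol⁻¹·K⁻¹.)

P = RT/(V_m − b) − a/V_m²
RT/(V_m − b) = (8.314)(195.1)/(0.257 − 0.0169) = 1622.1/0.24010 = 6755.9 kPa
a/V_m² = 21.0/(0.257)² = 317.95 kPa
P = 6755.9 − 317.95 = 6438 kPa

P ≈ 6438 kPa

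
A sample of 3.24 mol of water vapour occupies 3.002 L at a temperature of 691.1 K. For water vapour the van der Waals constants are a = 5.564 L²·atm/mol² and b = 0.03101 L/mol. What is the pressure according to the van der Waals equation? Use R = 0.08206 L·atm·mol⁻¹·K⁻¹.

P ≈ 56.85 atm

P = nRT/(V − nb) − a n²/V²
nRT/(V − nb) = (3.24)(0.08206)(691.1)/(3.002 − 3.24×0.03101) = 183.75/2.9015 = 63.329 atm
a n²/V² = (5.564)(3.24)²/(3.002)² = 6.4812 atm
P = 63.329 − 6.4812 = 56.85 atm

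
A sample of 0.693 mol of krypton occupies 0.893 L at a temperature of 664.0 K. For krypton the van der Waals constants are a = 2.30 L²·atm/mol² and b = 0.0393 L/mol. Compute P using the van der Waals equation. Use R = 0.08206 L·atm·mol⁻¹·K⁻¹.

P = nRT/(V − nb) − a n²/V²
nRT/(V − nb) = (0.693)(0.08206)(664.0)/(0.893 − 0.693×0.0393) = 37.760/0.86577 = 43.614 atm
a n²/V² = (2.30)(0.693)²/(0.893)² = 1.3851 atm
P = 43.614 − 1.3851 = 42.23 atm

P ≈ 42.23 atm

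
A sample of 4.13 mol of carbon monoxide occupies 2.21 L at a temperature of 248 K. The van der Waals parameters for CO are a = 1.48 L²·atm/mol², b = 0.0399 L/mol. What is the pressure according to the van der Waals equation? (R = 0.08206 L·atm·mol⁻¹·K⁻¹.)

P = nRT/(V − nb) − a n²/V²
nRT/(V − nb) = (4.13)(0.08206)(248)/(2.21 − 4.13×0.0399) = 84.049/2.0452 = 41.096 atm
a n²/V² = (1.48)(4.13)²/(2.21)² = 5.1687 atm
P = 41.096 − 5.1687 = 35.93 atm

P ≈ 35.93 atm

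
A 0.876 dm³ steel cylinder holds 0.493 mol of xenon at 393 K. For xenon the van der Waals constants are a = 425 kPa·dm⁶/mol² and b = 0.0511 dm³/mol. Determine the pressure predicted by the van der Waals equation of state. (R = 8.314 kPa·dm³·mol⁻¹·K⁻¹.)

P ≈ 1759 kPa

P = nRT/(V − nb) − a n²/V²
nRT/(V − nb) = (0.493)(8.314)(393)/(0.876 − 0.493×0.0511) = 1610.8/0.85081 = 1893.3 kPa
a n²/V² = (425)(0.493)²/(0.876)² = 134.61 kPa
P = 1893.3 − 134.61 = 1759 kPa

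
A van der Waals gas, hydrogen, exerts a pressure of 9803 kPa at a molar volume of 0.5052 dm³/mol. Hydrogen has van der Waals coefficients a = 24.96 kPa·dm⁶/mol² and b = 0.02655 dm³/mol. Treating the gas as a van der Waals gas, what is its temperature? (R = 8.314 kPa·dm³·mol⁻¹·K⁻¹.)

T = (P + a/V_m²)(V_m − b)/R
P + a/V_m² = 9803 + 24.96/(0.5052)² = 9900.8 kPa
V_m − b = 0.5052 − 0.02655 = 0.47865 dm³/mol
T = (9900.8)(0.47865)/8.314 = 570.0 K

T ≈ 570.0 K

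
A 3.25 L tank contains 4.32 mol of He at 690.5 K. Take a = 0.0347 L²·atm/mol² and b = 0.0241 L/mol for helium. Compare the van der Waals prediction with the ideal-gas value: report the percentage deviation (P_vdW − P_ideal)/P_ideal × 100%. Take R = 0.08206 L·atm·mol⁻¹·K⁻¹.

Ideal: P_ideal = nRT/V = (4.32)(0.08206)(690.5)/3.25 = 75.3174 atm
vdW: P = nRT/(V − nb) − a n²/V² = 244.782/3.14589 − 0.647585/10.5625 = 77.8101 − 0.0613098 = 77.7488 atm
% deviation = (77.7488 − 75.3174)/75.3174 × 100% = 3.23%

3.23 %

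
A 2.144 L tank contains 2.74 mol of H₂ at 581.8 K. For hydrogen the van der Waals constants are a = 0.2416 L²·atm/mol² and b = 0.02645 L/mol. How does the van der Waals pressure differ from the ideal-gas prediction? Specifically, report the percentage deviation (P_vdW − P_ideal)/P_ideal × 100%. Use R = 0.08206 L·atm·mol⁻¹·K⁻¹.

2.85 %

Ideal: P_ideal = nRT/V = (2.74)(0.08206)(581.8)/2.144 = 61.0142 atm
vdW: P = nRT/(V − nb) − a n²/V² = 130.814/2.07153 − 1.81384/4.59674 = 63.1485 − 0.394593 = 62.7539 atm
% deviation = (62.7539 − 61.0142)/61.0142 × 100% = 2.85%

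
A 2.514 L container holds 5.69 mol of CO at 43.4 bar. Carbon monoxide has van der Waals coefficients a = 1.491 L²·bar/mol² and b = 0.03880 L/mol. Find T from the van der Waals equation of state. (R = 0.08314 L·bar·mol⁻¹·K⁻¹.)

T ≈ 247.4 K

T = (P + a n²/V²)(V − nb)/(nR)
P + a n²/V² = 43.4 + (1.491)(5.69)²/(2.514)² = 51.038 bar
V − nb = 2.514 − (5.69)(0.03880) = 2.2932 L
T = (51.038)(2.2932)/((5.69)(0.08314)) = 247.4 K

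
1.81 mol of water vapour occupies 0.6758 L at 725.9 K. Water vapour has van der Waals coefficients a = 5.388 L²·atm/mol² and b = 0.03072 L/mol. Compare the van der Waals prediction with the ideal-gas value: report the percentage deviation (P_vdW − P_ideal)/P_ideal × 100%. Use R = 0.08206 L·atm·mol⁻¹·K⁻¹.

-15.26 %

Ideal: P_ideal = nRT/V = (1.81)(0.08206)(725.9)/0.6758 = 159.540 atm
vdW: P = nRT/(V − nb) − a n²/V² = 107.817/0.620197 − 17.6516/0.456706 = 173.843 − 38.6498 = 135.193 atm
% deviation = (135.193 − 159.540)/159.540 × 100% = -15.26%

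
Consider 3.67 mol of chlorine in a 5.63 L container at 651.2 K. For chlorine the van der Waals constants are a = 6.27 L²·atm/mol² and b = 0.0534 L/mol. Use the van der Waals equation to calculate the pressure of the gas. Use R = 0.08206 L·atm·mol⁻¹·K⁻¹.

P ≈ 33.43 atm

P = nRT/(V − nb) − a n²/V²
nRT/(V − nb) = (3.67)(0.08206)(651.2)/(5.63 − 3.67×0.0534) = 196.12/5.4340 = 36.091 atm
a n²/V² = (6.27)(3.67)²/(5.63)² = 2.6643 atm
P = 36.091 − 2.6643 = 33.43 atm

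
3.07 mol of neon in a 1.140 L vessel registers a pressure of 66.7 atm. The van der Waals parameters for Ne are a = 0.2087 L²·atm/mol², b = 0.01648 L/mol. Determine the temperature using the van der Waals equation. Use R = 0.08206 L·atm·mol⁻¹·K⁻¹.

T = (P + a n²/V²)(V − nb)/(nR)
P + a n²/V² = 66.7 + (0.2087)(3.07)²/(1.140)² = 68.214 atm
V − nb = 1.140 − (3.07)(0.01648) = 1.0894 L
T = (68.214)(1.0894)/((3.07)(0.08206)) = 295.0 K

T ≈ 295.0 K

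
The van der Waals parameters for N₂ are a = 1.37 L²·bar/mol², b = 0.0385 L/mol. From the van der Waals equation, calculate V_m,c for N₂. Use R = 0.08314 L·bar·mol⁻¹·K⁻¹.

For a van der Waals gas, V_m,c = 3b.
V_m,c = 3×0.0385 = 0.1155 L/mol

V_m,c ≈ 0.1155 L/mol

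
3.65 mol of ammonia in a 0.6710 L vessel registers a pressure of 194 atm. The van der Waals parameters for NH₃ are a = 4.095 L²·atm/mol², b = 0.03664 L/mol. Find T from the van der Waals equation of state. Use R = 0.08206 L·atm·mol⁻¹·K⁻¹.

T = (P + a n²/V²)(V − nb)/(nR)
P + a n²/V² = 194 + (4.095)(3.65)²/(0.6710)² = 315.17 atm
V − nb = 0.6710 − (3.65)(0.03664) = 0.53726 L
T = (315.17)(0.53726)/((3.65)(0.08206)) = 565.3 K

T ≈ 565.3 K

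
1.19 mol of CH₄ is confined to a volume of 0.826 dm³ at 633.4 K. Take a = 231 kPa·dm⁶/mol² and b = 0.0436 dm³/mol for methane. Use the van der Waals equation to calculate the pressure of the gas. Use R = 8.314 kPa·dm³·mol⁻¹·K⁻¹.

P = nRT/(V − nb) − a n²/V²
nRT/(V − nb) = (1.19)(8.314)(633.4)/(0.826 − 1.19×0.0436) = 6266.6/0.77412 = 8095.1 kPa
a n²/V² = (231)(1.19)²/(0.826)² = 479.45 kPa
P = 8095.1 − 479.45 = 7616 kPa

P ≈ 7616 kPa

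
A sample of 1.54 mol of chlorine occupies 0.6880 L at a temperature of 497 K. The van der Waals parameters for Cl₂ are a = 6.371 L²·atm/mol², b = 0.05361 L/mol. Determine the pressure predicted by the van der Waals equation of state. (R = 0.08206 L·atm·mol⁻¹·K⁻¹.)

P = nRT/(V − nb) − a n²/V²
nRT/(V − nb) = (1.54)(0.08206)(497)/(0.6880 − 1.54×0.05361) = 62.807/0.60544 = 103.74 atm
a n²/V² = (6.371)(1.54)²/(0.6880)² = 31.921 atm
P = 103.74 − 31.921 = 71.82 atm

P ≈ 71.82 atm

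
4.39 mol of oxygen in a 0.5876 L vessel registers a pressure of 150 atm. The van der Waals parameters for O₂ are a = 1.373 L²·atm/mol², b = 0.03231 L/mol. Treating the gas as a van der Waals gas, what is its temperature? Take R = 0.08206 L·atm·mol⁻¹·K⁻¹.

T ≈ 280.4 K

T = (P + a n²/V²)(V − nb)/(nR)
P + a n²/V² = 150 + (1.373)(4.39)²/(0.5876)² = 226.64 atm
V − nb = 0.5876 − (4.39)(0.03231) = 0.44576 L
T = (226.64)(0.44576)/((4.39)(0.08206)) = 280.4 K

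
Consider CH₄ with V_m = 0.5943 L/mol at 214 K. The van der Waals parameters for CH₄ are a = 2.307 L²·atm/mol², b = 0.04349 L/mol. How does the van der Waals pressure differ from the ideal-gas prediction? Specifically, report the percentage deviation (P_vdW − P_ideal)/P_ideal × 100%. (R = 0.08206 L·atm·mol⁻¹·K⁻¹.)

Ideal: P_ideal = RT/V_m = (0.08206)(214)/0.5943 = 29.5488 atm
vdW: P = RT/(V_m − b) − a/V_m² = 17.5608/0.550810 − 2.307/0.353192 = 31.8818 − 6.53186 = 25.3499 atm
% deviation = (25.3499 − 29.5488)/29.5488 × 100% = -14.21%

-14.21 %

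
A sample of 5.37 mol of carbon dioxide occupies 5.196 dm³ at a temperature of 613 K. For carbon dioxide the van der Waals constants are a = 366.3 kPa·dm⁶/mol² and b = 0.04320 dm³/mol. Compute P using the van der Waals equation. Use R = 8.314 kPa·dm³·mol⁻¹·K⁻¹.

P ≈ 5122 kPa

P = nRT/(V − nb) − a n²/V²
nRT/(V − nb) = (5.37)(8.314)(613)/(5.196 − 5.37×0.04320) = 27368/4.9640 = 5513.3 kPa
a n²/V² = (366.3)(5.37)²/(5.196)² = 391.24 kPa
P = 5513.3 − 391.24 = 5122 kPa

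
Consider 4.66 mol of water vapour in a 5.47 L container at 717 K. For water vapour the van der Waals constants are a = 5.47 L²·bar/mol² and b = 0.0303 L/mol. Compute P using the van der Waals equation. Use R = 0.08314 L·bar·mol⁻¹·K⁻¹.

P = nRT/(V − nb) − a n²/V²
nRT/(V − nb) = (4.66)(0.08314)(717)/(5.47 − 4.66×0.0303) = 277.79/5.3288 = 52.130 bar
a n²/V² = (5.47)(4.66)²/(5.47)² = 3.9699 bar
P = 52.130 − 3.9699 = 48.16 bar

P ≈ 48.16 bar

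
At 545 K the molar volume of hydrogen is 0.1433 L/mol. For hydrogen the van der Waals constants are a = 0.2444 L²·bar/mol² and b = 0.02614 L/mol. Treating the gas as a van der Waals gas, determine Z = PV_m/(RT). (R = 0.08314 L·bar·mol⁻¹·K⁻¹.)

Z ≈ 1.185

P = RT/(V_m − b) − a/V_m² = (0.08314)(545)/(0.1433 − 0.02614) − 0.2444/(0.1433)²
  = 45.311/0.11716 − 11.902 = 386.74 − 11.902 = 374.84 bar
Z = PV_m/(RT) = (374.84)(0.1433)/((0.08314)(545)) = 53.715/45.311 = 1.185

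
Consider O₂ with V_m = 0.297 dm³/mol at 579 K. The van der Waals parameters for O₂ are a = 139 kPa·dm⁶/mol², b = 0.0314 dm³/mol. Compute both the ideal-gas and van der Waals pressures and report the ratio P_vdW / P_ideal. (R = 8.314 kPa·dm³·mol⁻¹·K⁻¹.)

Ideal: P_ideal = RT/V_m = (8.314)(579)/0.297 = 16208.1 kPa
vdW: P = RT/(V_m − b) − a/V_m² = 4813.81/0.265600 − 139/0.0882090 = 18124.3 − 1575.80 = 16548.5 kPa
Ratio = 16548.5/16208.1 = 1.021

P_vdW / P_ideal ≈ 1.021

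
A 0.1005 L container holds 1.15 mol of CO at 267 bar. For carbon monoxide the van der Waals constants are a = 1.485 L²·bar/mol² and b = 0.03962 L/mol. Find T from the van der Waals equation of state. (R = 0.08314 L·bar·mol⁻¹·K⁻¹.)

T = (P + a n²/V²)(V − nb)/(nR)
P + a n²/V² = 267 + (1.485)(1.15)²/(0.1005)² = 461.44 bar
V − nb = 0.1005 − (1.15)(0.03962) = 0.054937 L
T = (461.44)(0.054937)/((1.15)(0.08314)) = 265.1 K

T ≈ 265.1 K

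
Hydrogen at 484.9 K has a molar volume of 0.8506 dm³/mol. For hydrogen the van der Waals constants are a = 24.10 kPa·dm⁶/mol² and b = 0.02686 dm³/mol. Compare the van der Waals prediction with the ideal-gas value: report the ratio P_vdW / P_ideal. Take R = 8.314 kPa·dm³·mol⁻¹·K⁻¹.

Ideal: P_ideal = RT/V_m = (8.314)(484.9)/0.8506 = 4739.55 kPa
vdW: P = RT/(V_m − b) − a/V_m² = 4031.46/0.823740 − 24.10/0.723520 = 4894.09 − 33.3094 = 4860.78 kPa
Ratio = 4860.78/4739.55 = 1.026

P_vdW / P_ideal ≈ 1.026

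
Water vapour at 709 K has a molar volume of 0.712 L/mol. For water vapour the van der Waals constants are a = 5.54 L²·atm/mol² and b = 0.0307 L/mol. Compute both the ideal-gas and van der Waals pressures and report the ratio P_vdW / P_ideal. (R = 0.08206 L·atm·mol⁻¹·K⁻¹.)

Ideal: P_ideal = RT/V_m = (0.08206)(709)/0.712 = 81.7142 atm
vdW: P = RT/(V_m − b) − a/V_m² = 58.1805/0.681300 − 5.54/0.506944 = 85.3963 − 10.9282 = 74.4681 atm
Ratio = 74.4681/81.7142 = 0.9113

P_vdW / P_ideal ≈ 0.9113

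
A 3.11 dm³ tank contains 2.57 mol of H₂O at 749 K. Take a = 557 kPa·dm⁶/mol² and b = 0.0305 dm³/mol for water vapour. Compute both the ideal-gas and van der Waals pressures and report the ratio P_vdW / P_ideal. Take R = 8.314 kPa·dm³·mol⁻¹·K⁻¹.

Ideal: P_ideal = nRT/V = (2.57)(8.314)(749)/3.11 = 5145.94 kPa
vdW: P = nRT/(V − nb) − a n²/V² = 16003.9/3.03162 − 3678.93/9.67210 = 5278.99 − 380.365 = 4898.63 kPa
Ratio = 4898.63/5145.94 = 0.9519

P_vdW / P_ideal ≈ 0.9519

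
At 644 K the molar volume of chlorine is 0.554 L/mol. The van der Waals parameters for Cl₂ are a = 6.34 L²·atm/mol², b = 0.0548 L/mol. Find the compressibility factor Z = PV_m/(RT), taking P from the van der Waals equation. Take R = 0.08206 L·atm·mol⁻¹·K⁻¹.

Z ≈ 0.8932

P = RT/(V_m − b) − a/V_m² = (0.08206)(644)/(0.554 − 0.0548) − 6.34/(0.554)²
  = 52.847/0.49920 − 20.657 = 105.86 − 20.657 = 85.20 atm
Z = PV_m/(RT) = (85.20)(0.554)/((0.08206)(644)) = 47.201/52.847 = 0.8932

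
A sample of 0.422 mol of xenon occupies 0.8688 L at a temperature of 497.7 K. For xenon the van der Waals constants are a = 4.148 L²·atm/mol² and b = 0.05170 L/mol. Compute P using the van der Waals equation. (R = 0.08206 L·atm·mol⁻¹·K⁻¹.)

P ≈ 19.37 atm

P = nRT/(V − nb) − a n²/V²
nRT/(V − nb) = (0.422)(0.08206)(497.7)/(0.8688 − 0.422×0.05170) = 17.235/0.84698 = 20.349 atm
a n²/V² = (4.148)(0.422)²/(0.8688)² = 0.97864 atm
P = 20.349 − 0.97864 = 19.37 atm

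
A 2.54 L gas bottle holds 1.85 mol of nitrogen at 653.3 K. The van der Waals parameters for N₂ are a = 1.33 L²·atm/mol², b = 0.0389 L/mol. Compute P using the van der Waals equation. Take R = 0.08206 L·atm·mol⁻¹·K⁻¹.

P = nRT/(V − nb) − a n²/V²
nRT/(V − nb) = (1.85)(0.08206)(653.3)/(2.54 − 1.85×0.0389) = 99.178/2.4680 = 40.186 atm
a n²/V² = (1.33)(1.85)²/(2.54)² = 0.70555 atm
P = 40.186 − 0.70555 = 39.48 atm

P ≈ 39.48 atm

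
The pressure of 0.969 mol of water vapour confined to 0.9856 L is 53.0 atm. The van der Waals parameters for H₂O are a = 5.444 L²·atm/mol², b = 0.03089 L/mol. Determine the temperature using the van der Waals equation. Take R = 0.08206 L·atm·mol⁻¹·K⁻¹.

T = (P + a n²/V²)(V − nb)/(nR)
P + a n²/V² = 53.0 + (5.444)(0.969)²/(0.9856)² = 58.262 atm
V − nb = 0.9856 − (0.969)(0.03089) = 0.95567 L
T = (58.262)(0.95567)/((0.969)(0.08206)) = 700.2 K

T ≈ 700.2 K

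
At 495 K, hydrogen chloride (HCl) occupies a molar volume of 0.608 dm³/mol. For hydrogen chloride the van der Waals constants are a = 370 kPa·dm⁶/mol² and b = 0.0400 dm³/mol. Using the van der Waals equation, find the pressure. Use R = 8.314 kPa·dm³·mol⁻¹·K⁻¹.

P = RT/(V_m − b) − a/V_m²
RT/(V_m − b) = (8.314)(495)/(0.608 − 0.0400) = 4115.4/0.56800 = 7245.4 kPa
a/V_m² = 370/(0.608)² = 1000.9 kPa
P = 7245.4 − 1000.9 = 6245 kPa

P ≈ 6245 kPa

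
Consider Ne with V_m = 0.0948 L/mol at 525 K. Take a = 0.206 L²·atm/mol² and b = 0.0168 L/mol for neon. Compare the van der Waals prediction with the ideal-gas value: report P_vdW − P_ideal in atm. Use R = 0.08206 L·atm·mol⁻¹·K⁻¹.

ΔP ≈ 74.96 atm

Ideal: P_ideal = RT/V_m = (0.08206)(525)/0.0948 = 454.446 atm
vdW: P = RT/(V_m − b) − a/V_m² = 43.0815/0.0780000 − 0.206/0.00898704 = 552.327 − 22.9219 = 529.405 atm
ΔP = 529.405 − 454.446 = 74.96 atm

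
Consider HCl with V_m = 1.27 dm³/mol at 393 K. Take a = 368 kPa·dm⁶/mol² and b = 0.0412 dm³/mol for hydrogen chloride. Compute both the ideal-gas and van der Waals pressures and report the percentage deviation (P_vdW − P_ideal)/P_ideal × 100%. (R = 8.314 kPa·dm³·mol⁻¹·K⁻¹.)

-5.52 %

Ideal: P_ideal = RT/V_m = (8.314)(393)/1.27 = 2572.76 kPa
vdW: P = RT/(V_m − b) − a/V_m² = 3267.40/1.22880 − 368/1.61290 = 2659.02 − 228.160 = 2430.86 kPa
% deviation = (2430.86 − 2572.76)/2572.76 × 100% = -5.52%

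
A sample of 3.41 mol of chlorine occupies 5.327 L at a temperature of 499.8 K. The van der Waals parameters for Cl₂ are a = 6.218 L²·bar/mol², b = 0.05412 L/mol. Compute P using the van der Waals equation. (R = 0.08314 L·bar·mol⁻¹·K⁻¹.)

P ≈ 25.01 bar

P = nRT/(V − nb) − a n²/V²
nRT/(V − nb) = (3.41)(0.08314)(499.8)/(5.327 − 3.41×0.05412) = 141.70/5.1425 = 27.555 bar
a n²/V² = (6.218)(3.41)²/(5.327)² = 2.5480 bar
P = 27.555 − 2.5480 = 25.01 bar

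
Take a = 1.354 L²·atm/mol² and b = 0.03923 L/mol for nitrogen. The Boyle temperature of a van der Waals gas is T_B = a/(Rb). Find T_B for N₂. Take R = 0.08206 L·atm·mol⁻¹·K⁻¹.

For a van der Waals gas the second virial coefficient B₂ = b − a/(RT) vanishes at T_B = a/(Rb).
T_B = 1.354/(0.08206×0.03923) = 1.354/0.0032192 = 420.6 K

T_B ≈ 420.6 K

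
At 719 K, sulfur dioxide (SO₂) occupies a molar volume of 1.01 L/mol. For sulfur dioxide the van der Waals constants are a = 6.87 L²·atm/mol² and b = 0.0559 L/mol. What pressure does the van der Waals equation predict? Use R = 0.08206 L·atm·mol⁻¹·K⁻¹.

P ≈ 55.10 atm

P = RT/(V_m − b) − a/V_m²
RT/(V_m − b) = (0.08206)(719)/(1.01 − 0.0559) = 59.001/0.95410 = 61.839 atm
a/V_m² = 6.87/(1.01)² = 6.7346 atm
P = 61.839 − 6.7346 = 55.10 atm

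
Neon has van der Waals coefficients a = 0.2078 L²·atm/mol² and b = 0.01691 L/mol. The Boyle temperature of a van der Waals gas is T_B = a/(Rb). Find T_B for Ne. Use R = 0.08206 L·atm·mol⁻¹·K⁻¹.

For a van der Waals gas the second virial coefficient B₂ = b − a/(RT) vanishes at T_B = a/(Rb).
T_B = 0.2078/(0.08206×0.01691) = 0.2078/0.0013876 = 149.8 K

T_B ≈ 149.8 K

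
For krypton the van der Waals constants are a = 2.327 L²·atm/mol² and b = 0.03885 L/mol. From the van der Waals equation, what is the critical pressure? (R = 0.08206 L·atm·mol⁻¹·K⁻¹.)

P_c ≈ 57.10 atm

For a van der Waals gas, P_c = a/(27b²).
P_c = 2.327/(27×(0.03885)²) = 2.327/0.040752 = 57.10 atm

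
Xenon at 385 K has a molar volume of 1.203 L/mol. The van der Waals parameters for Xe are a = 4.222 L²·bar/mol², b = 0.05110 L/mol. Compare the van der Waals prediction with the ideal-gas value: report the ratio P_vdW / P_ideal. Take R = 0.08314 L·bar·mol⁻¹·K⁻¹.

P_vdW / P_ideal ≈ 0.9347

Ideal: P_ideal = RT/V_m = (0.08314)(385)/1.203 = 26.6076 bar
vdW: P = RT/(V_m − b) − a/V_m² = 32.0089/1.15190 − 4.222/1.44721 = 27.7879 − 2.91734 = 24.8706 bar
Ratio = 24.8706/26.6076 = 0.9347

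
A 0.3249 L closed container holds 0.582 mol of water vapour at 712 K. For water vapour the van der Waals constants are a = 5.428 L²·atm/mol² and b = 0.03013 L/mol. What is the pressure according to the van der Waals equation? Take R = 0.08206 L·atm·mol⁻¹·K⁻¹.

P ≈ 93.21 atm

P = nRT/(V − nb) − a n²/V²
nRT/(V − nb) = (0.582)(0.08206)(712)/(0.3249 − 0.582×0.03013) = 34.004/0.30736 = 110.63 atm
a n²/V² = (5.428)(0.582)²/(0.3249)² = 17.418 atm
P = 110.63 − 17.418 = 93.21 atm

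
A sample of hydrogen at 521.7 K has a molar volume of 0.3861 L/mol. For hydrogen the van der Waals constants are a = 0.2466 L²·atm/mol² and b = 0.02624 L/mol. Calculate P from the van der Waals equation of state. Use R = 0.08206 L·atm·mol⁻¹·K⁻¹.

P = RT/(V_m − b) − a/V_m²
RT/(V_m − b) = (0.08206)(521.7)/(0.3861 − 0.02624) = 42.811/0.35986 = 118.97 atm
a/V_m² = 0.2466/(0.3861)² = 1.6542 atm
P = 118.97 − 1.6542 = 117.3 atm

P ≈ 117.3 atm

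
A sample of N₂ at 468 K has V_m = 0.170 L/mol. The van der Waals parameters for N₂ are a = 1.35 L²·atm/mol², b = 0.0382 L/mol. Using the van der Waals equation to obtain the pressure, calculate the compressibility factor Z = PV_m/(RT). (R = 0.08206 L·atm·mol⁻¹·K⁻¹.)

Z ≈ 1.083

P = RT/(V_m − b) − a/V_m² = (0.08206)(468)/(0.170 − 0.0382) − 1.35/(0.170)²
  = 38.404/0.13180 − 46.713 = 291.38 − 46.713 = 244.67 atm
Z = PV_m/(RT) = (244.67)(0.170)/((0.08206)(468)) = 41.594/38.404 = 1.083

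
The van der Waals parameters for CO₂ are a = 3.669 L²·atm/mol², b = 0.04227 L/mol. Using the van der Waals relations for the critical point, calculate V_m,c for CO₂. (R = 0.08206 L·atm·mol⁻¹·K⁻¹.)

V_m,c ≈ 0.1268 L/mol

For a van der Waals gas, V_m,c = 3b.
V_m,c = 3×0.04227 = 0.1268 L/mol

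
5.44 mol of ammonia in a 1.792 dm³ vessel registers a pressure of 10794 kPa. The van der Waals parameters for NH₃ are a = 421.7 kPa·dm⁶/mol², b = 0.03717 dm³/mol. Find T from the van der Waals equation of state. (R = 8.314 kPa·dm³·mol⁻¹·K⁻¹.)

T = (P + a n²/V²)(V − nb)/(nR)
P + a n²/V² = 10794 + (421.7)(5.44)²/(1.792)² = 14680 kPa
V − nb = 1.792 − (5.44)(0.03717) = 1.5898 dm³
T = (14680)(1.5898)/((5.44)(8.314)) = 516.0 K

T ≈ 516.0 K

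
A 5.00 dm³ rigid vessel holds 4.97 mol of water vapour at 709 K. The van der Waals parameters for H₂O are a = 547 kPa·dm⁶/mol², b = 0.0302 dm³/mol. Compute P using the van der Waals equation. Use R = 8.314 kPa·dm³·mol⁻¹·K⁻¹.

P ≈ 5500 kPa

P = nRT/(V − nb) − a n²/V²
nRT/(V − nb) = (4.97)(8.314)(709)/(5.00 − 4.97×0.0302) = 29296/4.8499 = 6040.5 kPa
a n²/V² = (547)(4.97)²/(5.00)² = 540.46 kPa
P = 6040.5 − 540.46 = 5500 kPa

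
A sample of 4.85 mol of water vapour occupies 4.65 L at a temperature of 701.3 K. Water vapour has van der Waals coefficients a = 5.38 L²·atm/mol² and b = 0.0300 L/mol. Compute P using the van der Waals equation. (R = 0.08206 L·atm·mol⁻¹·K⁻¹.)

P ≈ 56.11 atm

P = nRT/(V − nb) − a n²/V²
nRT/(V − nb) = (4.85)(0.08206)(701.3)/(4.65 − 4.85×0.0300) = 279.11/4.5045 = 61.962 atm
a n²/V² = (5.38)(4.85)²/(4.65)² = 5.8527 atm
P = 61.962 − 5.8527 = 56.11 atm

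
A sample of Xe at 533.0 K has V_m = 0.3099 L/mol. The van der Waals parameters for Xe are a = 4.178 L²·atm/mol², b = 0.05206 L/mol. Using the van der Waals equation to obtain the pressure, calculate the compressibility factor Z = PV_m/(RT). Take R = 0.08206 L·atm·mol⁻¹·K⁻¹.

P = RT/(V_m − b) − a/V_m² = (0.08206)(533.0)/(0.3099 − 0.05206) − 4.178/(0.3099)²
  = 43.738/0.25784 − 43.504 = 169.63 − 43.504 = 126.13 atm
Z = PV_m/(RT) = (126.13)(0.3099)/((0.08206)(533.0)) = 39.088/43.738 = 0.8937

Z ≈ 0.8937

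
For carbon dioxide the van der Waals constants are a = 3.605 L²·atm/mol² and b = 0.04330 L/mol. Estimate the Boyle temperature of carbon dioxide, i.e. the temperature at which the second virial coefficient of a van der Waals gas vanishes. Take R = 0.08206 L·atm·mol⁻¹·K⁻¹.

For a van der Waals gas the second virial coefficient B₂ = b − a/(RT) vanishes at T_B = a/(Rb).
T_B = 3.605/(0.08206×0.04330) = 3.605/0.0035532 = 1015 K

T_B ≈ 1015 K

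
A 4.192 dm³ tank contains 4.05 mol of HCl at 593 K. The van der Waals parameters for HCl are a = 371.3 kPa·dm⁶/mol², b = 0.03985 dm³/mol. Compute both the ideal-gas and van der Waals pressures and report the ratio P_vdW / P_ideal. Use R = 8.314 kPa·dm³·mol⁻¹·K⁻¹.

P_vdW / P_ideal ≈ 0.9673

Ideal: P_ideal = nRT/V = (4.05)(8.314)(593)/4.192 = 4763.20 kPa
vdW: P = nRT/(V − nb) − a n²/V² = 19967.3/4.03061 − 6090.25/17.5729 = 4953.92 − 346.571 = 4607.35 kPa
Ratio = 4607.35/4763.20 = 0.9673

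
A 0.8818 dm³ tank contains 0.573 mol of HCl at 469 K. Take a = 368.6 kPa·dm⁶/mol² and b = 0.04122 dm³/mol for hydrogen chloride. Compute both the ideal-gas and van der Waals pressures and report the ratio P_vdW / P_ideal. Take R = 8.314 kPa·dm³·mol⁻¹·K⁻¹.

P_vdW / P_ideal ≈ 0.9661

Ideal: P_ideal = nRT/V = (0.573)(8.314)(469)/0.8818 = 2533.77 kPa
vdW: P = nRT/(V − nb) − a n²/V² = 2234.28/0.858181 − 121.022/0.777571 = 2603.51 − 155.641 = 2447.87 kPa
Ratio = 2447.87/2533.77 = 0.9661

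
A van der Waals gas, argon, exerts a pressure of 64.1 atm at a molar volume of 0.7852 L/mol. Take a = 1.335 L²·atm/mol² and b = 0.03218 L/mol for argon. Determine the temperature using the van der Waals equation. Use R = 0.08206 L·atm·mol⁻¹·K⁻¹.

T = (P + a/V_m²)(V_m − b)/R
P + a/V_m² = 64.1 + 1.335/(0.7852)² = 66.265 atm
V_m − b = 0.7852 − 0.03218 = 0.75302 L/mol
T = (66.265)(0.75302)/0.08206 = 608.1 K

T ≈ 608.1 K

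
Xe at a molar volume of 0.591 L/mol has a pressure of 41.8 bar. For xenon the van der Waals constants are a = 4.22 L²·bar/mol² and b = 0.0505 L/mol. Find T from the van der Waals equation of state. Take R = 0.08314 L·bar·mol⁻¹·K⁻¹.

T ≈ 350.3 K

T = (P + a/V_m²)(V_m − b)/R
P + a/V_m² = 41.8 + 4.22/(0.591)² = 53.882 bar
V_m − b = 0.591 − 0.0505 = 0.54050 L/mol
T = (53.882)(0.54050)/0.08314 = 350.3 K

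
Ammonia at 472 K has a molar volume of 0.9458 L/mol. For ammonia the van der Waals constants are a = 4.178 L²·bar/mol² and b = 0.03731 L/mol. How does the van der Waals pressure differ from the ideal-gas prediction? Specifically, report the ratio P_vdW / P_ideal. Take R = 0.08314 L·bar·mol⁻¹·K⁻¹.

Ideal: P_ideal = RT/V_m = (0.08314)(472)/0.9458 = 41.4909 bar
vdW: P = RT/(V_m − b) − a/V_m² = 39.2421/0.908490 − 4.178/0.894538 = 43.1949 − 4.67057 = 38.5243 bar
Ratio = 38.5243/41.4909 = 0.9285

P_vdW / P_ideal ≈ 0.9285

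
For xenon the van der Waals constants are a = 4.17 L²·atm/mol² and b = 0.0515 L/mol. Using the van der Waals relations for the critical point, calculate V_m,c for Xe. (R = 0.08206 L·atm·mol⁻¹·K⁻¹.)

V_m,c ≈ 0.1545 L/mol

For a van der Waals gas, V_m,c = 3b.
V_m,c = 3×0.0515 = 0.1545 L/mol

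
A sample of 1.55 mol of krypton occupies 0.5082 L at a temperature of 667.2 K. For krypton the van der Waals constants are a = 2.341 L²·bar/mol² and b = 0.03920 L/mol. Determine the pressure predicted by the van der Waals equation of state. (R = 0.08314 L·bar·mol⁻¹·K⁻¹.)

P ≈ 170.4 bar

P = nRT/(V − nb) − a n²/V²
nRT/(V − nb) = (1.55)(0.08314)(667.2)/(0.5082 − 1.55×0.03920) = 85.980/0.44744 = 192.16 bar
a n²/V² = (2.341)(1.55)²/(0.5082)² = 21.777 bar
P = 192.16 − 21.777 = 170.4 bar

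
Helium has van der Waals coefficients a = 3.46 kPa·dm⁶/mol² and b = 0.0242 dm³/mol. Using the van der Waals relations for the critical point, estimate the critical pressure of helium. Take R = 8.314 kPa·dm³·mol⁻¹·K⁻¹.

P_c ≈ 218.8 kPa

For a van der Waals gas, P_c = a/(27b²).
P_c = 3.46/(27×(0.0242)²) = 3.46/0.015812 = 218.8 kPa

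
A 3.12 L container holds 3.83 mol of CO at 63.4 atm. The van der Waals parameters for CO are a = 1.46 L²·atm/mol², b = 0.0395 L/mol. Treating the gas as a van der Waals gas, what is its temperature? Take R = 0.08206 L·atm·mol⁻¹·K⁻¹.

T ≈ 619.6 K

T = (P + a n²/V²)(V − nb)/(nR)
P + a n²/V² = 63.4 + (1.46)(3.83)²/(3.12)² = 65.600 atm
V − nb = 3.12 − (3.83)(0.0395) = 2.9687 L
T = (65.600)(2.9687)/((3.83)(0.08206)) = 619.6 K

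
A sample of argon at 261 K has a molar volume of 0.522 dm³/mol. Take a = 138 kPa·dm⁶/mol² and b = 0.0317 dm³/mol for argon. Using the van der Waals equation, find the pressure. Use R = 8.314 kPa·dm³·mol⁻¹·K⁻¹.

P = RT/(V_m − b) − a/V_m²
RT/(V_m − b) = (8.314)(261)/(0.522 − 0.0317) = 2170.0/0.49030 = 4425.9 kPa
a/V_m² = 138/(0.522)² = 506.45 kPa
P = 4425.9 − 506.45 = 3919 kPa

P ≈ 3919 kPa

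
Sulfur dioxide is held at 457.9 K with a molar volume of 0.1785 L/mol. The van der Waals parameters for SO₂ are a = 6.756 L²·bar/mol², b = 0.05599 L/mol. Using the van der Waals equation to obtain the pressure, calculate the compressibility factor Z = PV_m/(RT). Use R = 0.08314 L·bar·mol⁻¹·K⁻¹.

P = RT/(V_m − b) − a/V_m² = (0.08314)(457.9)/(0.1785 − 0.05599) − 6.756/(0.1785)²
  = 38.070/0.12251 − 212.04 = 310.75 − 212.04 = 98.71 bar
Z = PV_m/(RT) = (98.71)(0.1785)/((0.08314)(457.9)) = 17.620/38.070 = 0.4628

Z ≈ 0.4628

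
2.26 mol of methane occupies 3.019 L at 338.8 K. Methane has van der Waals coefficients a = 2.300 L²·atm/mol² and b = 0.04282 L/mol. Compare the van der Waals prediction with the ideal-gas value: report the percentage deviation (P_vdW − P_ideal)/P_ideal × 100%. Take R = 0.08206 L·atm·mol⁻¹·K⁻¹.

-2.88 %

Ideal: P_ideal = nRT/V = (2.26)(0.08206)(338.8)/3.019 = 20.8123 atm
vdW: P = nRT/(V − nb) − a n²/V² = 62.8324/2.92223 − 11.7475/9.11436 = 21.5015 − 1.28890 = 20.2126 atm
% deviation = (20.2126 − 20.8123)/20.8123 × 100% = -2.88%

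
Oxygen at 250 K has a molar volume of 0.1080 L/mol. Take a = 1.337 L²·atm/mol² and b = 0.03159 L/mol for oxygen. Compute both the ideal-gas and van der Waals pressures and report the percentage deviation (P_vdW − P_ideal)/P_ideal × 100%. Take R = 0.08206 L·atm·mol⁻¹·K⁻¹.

-19.00 %

Ideal: P_ideal = RT/V_m = (0.08206)(250)/0.1080 = 189.954 atm
vdW: P = RT/(V_m − b) − a/V_m² = 20.5150/0.0764100 − 1.337/0.0116640 = 268.486 − 114.626 = 153.860 atm
% deviation = (153.860 − 189.954)/189.954 × 100% = -19.00%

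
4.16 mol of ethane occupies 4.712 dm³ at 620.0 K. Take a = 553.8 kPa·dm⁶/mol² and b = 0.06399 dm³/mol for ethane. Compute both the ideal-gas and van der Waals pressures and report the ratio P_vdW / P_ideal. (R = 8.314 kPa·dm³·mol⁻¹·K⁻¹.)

P_vdW / P_ideal ≈ 0.9650

Ideal: P_ideal = nRT/V = (4.16)(8.314)(620.0)/4.712 = 4550.82 kPa
vdW: P = nRT/(V − nb) − a n²/V² = 21443.5/4.44580 − 9583.84/22.2029 = 4823.32 − 431.648 = 4391.67 kPa
Ratio = 4391.67/4550.82 = 0.9650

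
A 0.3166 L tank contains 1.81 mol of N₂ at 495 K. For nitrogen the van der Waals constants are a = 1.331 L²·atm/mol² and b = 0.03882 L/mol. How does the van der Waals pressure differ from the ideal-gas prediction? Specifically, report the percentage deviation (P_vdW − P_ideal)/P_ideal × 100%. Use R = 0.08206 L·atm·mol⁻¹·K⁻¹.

9.79 %

Ideal: P_ideal = nRT/V = (1.81)(0.08206)(495)/0.3166 = 232.223 atm
vdW: P = nRT/(V − nb) − a n²/V² = 73.5217/0.246336 − 4.36049/0.100236 = 298.461 − 43.5022 = 254.959 atm
% deviation = (254.959 − 232.223)/232.223 × 100% = 9.79%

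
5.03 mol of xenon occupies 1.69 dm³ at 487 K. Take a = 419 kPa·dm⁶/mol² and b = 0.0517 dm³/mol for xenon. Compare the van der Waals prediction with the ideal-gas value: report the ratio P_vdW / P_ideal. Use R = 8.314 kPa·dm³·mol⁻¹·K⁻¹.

Ideal: P_ideal = nRT/V = (5.03)(8.314)(487)/1.69 = 12050.9 kPa
vdW: P = nRT/(V − nb) − a n²/V² = 20366.1/1.42995 − 10601.1/2.85610 = 14242.5 − 3711.74 = 10530.8 kPa
Ratio = 10530.8/12050.9 = 0.8739

P_vdW / P_ideal ≈ 0.8739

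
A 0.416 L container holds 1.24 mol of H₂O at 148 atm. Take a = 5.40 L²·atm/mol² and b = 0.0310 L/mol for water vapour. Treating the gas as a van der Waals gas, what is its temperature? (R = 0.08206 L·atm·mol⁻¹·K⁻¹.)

T = (P + a n²/V²)(V − nb)/(nR)
P + a n²/V² = 148 + (5.40)(1.24)²/(0.416)² = 195.98 atm
V − nb = 0.416 − (1.24)(0.0310) = 0.37756 L
T = (195.98)(0.37756)/((1.24)(0.08206)) = 727.2 K

T ≈ 727.2 K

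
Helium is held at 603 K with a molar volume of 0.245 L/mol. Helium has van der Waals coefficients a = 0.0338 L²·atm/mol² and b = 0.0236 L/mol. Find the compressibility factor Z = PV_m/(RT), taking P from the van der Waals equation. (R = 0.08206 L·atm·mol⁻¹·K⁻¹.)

P = RT/(V_m − b) − a/V_m² = (0.08206)(603)/(0.245 − 0.0236) − 0.0338/(0.245)²
  = 49.482/0.22140 − 0.56310 = 223.50 − 0.56310 = 222.94 atm
Z = PV_m/(RT) = (222.94)(0.245)/((0.08206)(603)) = 54.620/49.482 = 1.104

Z ≈ 1.104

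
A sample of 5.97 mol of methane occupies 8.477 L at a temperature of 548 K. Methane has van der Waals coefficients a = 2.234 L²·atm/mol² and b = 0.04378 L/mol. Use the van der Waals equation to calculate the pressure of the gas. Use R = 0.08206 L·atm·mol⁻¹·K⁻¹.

P ≈ 31.57 atm

P = nRT/(V − nb) − a n²/V²
nRT/(V − nb) = (5.97)(0.08206)(548)/(8.477 − 5.97×0.04378) = 268.46/8.2156 = 32.677 atm
a n²/V² = (2.234)(5.97)²/(8.477)² = 1.1080 atm
P = 32.677 − 1.1080 = 31.57 atm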